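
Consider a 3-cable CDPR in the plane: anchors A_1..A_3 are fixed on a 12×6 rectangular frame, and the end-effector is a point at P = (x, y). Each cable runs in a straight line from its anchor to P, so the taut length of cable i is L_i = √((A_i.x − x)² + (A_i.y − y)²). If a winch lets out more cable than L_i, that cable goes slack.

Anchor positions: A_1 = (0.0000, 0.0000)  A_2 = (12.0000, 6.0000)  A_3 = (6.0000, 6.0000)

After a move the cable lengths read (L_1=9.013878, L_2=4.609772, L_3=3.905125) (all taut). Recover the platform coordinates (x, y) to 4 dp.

(8.5000, 3.0000)

circle eqns → linear via eq_j − eq_1; set q_j = A_j·A_j − L_j²
q_1 = 0.0000+0.0000−81.2500 = -81.2500
-24.0000·x − 12.0000·y = q_1−q_2 = -240.0000
-12.0000·x − 12.0000·y = q_1−q_3 = -138.0000
solve first two rows → x=8.5000, y=3.0000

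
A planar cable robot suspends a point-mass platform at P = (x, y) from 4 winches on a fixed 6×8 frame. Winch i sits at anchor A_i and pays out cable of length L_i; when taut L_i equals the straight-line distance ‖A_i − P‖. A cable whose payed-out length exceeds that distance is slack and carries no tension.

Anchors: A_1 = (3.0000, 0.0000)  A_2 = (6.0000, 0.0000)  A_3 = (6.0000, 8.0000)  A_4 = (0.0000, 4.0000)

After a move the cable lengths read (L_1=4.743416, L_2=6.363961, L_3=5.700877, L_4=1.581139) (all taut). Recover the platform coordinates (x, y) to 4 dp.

(1.5000, 4.5000)

circle eqns → linear via eq_j − eq_1; set k_j = A_j·A_j − L_j²
k_1 = 9.0000+0.0000−22.5000 = -13.5000
-6.0000·x + 0.0000·y = k_1−k_2 = -9.0000
-6.0000·x − 16.0000·y = k_1−k_3 = -81.0000
6.0000·x − 8.0000·y = k_1−k_4 = -27.0000
solve first two rows → x=1.5000, y=4.5000
check cable 4: ‖A_4−P‖² = 2.5000 ≈ L_4² = 2.5000 ✓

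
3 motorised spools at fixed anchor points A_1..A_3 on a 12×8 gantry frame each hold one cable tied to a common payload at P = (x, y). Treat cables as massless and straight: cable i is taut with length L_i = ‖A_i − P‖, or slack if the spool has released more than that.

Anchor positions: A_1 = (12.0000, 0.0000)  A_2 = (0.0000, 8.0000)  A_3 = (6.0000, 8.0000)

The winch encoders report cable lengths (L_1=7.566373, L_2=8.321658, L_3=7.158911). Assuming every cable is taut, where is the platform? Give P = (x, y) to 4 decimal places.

circle eqns → linear via eq_j − eq_1; set c_j = A_j·A_j − L_j²
c_1 = 144.0000+0.0000−57.2500 = 86.7500
24.0000·x − 16.0000·y = c_1−c_2 = 92.0000
12.0000·x − 16.0000·y = c_1−c_3 = 38.0000
solve first two rows → x=4.5000, y=1.0000

(4.5000, 1.0000)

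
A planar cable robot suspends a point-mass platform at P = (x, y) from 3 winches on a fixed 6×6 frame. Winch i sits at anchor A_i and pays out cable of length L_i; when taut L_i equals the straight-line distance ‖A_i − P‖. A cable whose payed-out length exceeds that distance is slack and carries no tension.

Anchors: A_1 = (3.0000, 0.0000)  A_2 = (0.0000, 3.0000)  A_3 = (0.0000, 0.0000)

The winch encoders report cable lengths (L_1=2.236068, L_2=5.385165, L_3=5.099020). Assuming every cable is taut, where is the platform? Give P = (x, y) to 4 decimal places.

(5.0000, 1.0000)

each cable: (A_i−P)·(A_i−P) = L_i²; let k_i = ‖A_i‖²−L_i²
k_1 = 9.0000+0.0000−5.0000 = 4.0000
row 1: 6.0000x − 6.0000y = 24.0000  (k_2=-20.0000)
row 2: 6.0000x + 0.0000y = 30.0000  (k_3=-26.0000)
Cramer on rows 1–2 → x = 5.0000, y = 1.0000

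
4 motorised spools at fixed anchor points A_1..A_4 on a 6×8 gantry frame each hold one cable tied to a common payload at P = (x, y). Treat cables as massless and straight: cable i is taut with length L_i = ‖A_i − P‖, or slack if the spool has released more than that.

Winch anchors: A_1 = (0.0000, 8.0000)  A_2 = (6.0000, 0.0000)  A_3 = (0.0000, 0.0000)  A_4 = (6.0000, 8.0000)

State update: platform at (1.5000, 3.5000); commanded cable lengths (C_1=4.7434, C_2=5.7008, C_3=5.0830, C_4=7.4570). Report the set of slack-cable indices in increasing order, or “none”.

i=1: geometric 4.7434 vs commanded 4.7434 ⇒ taut
i=2: geometric 5.7009 vs commanded 5.7008 ⇒ taut
i=3: geometric 3.8079 vs commanded 5.0830 ⇒ slack
i=4: geometric 6.3640 vs commanded 7.4570 ⇒ slack

3, 4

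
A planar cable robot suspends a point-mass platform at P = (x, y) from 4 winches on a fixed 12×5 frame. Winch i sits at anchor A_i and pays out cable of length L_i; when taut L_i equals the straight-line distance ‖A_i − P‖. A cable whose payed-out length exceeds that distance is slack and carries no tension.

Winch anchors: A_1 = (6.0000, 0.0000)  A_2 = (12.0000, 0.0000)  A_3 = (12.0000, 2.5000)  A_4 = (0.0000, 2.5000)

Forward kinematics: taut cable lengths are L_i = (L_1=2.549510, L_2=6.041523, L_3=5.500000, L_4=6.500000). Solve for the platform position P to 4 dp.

expand ‖A_i−P‖²=L_i² and subtract eq 1 (q_i ≔ ‖A_i‖²−L_i²)
q_1 = 36.0000+0.0000−6.5000 = 29.5000
eq1−eq2 → [-12.0000  0.0000]·P = -78.0000
eq1−eq3 → [-12.0000  -5.0000]·P = -90.5000
eq1−eq4 → [12.0000  -5.0000]·P = 65.5000
2×2 solve → P = (6.5000, 2.5000)
check cable 4: ‖A_4−P‖² = 42.2500 ≈ L_4² = 42.2500 ✓

(6.5000, 2.5000)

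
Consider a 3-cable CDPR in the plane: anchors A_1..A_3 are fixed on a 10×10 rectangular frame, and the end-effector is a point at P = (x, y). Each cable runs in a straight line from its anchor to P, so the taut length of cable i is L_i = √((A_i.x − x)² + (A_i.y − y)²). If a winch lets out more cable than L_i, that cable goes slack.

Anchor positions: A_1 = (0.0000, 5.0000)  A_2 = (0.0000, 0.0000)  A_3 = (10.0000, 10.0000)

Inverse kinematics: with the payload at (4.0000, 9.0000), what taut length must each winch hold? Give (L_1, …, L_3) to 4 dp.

L_1: Δ = A_1−P = (-4.0000, -4.0000) → ‖Δ‖ = √32.0000 = 5.6569
L_2: Δ = A_2−P = (-4.0000, -9.0000) → ‖Δ‖ = √97.0000 = 9.8489
L_3: Δ = A_3−P = (6.0000, 1.0000) → ‖Δ‖ = √37.0000 = 6.0828

(5.6569, 9.8489, 6.0828)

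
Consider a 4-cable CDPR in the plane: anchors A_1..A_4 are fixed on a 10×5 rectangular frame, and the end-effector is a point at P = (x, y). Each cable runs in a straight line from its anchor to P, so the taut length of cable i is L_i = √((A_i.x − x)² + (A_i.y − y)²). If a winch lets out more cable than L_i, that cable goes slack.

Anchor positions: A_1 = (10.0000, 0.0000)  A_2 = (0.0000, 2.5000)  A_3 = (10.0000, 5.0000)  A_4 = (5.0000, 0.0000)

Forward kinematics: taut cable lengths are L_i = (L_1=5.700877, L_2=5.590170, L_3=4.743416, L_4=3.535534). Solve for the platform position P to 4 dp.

expand ‖A_i−P‖²=L_i² and subtract eq 1 (q_i ≔ ‖A_i‖²−L_i²)
q_1 = 100.0000+0.0000−32.5000 = 67.5000
eq1−eq2 → [20.0000  -5.0000]·P = 92.5000
eq1−eq3 → [0.0000  -10.0000]·P = -35.0000
eq1−eq4 → [10.0000  0.0000]·P = 55.0000
2×2 solve → P = (5.5000, 3.5000)
check cable 4: ‖A_4−P‖² = 12.5000 ≈ L_4² = 12.5000 ✓

(5.5000, 3.5000)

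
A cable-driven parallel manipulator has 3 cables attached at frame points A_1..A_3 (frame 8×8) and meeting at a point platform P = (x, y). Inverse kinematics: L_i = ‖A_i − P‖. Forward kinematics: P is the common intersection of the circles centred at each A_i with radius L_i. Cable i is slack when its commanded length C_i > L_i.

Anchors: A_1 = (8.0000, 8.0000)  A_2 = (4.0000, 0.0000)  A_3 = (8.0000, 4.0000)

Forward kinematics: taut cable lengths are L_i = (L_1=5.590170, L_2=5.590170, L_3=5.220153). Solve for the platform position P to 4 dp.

(3.0000, 5.5000)

expand ‖A_i−P‖²=L_i² and subtract eq 1 (c_i ≔ ‖A_i‖²−L_i²)
c_1 = 64.0000+64.0000−31.2500 = 96.7500
eq1−eq2 → [8.0000  16.0000]·P = 112.0000
eq1−eq3 → [0.0000  8.0000]·P = 44.0000
2×2 solve → P = (3.0000, 5.5000)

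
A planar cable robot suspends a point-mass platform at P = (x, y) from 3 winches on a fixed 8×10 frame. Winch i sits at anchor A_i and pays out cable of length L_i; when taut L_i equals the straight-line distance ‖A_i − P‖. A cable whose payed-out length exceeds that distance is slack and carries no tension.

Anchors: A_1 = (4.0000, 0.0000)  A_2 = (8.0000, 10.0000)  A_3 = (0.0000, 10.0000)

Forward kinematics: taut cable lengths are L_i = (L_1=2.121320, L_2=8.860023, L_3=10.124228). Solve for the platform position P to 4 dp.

each cable: (A_i−P)·(A_i−P) = L_i²; let k_i = ‖A_i‖²−L_i²
k_1 = 16.0000+0.0000−4.5000 = 11.5000
row 1: -8.0000x − 20.0000y = -74.0000  (k_2=85.5000)
row 2: 8.0000x − 20.0000y = 14.0000  (k_3=-2.5000)
Cramer on rows 1–2 → x = 5.5000, y = 1.5000

(5.5000, 1.5000)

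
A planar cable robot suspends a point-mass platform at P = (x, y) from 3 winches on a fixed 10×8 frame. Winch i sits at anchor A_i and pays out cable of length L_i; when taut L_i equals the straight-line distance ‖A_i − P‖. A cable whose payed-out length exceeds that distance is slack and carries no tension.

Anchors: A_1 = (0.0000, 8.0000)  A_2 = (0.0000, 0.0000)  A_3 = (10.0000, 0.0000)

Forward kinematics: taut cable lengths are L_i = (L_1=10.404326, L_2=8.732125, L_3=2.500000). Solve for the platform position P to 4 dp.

circle eqns → linear via eq_j − eq_1; set k_j = A_j·A_j − L_j²
k_1 = 0.0000+64.0000−108.2500 = -44.2500
0.0000·x + 16.0000·y = k_1−k_2 = 32.0000
-20.0000·x + 16.0000·y = k_1−k_3 = -138.0000
solve first two rows → x=8.5000, y=2.0000

(8.5000, 2.0000)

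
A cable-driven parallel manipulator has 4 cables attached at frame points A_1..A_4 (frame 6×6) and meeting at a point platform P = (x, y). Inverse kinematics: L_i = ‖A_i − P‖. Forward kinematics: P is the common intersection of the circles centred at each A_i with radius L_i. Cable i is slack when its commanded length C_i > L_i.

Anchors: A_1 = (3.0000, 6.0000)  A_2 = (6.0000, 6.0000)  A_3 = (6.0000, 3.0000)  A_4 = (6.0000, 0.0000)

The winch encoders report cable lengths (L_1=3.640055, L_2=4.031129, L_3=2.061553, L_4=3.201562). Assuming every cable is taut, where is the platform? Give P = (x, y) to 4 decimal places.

(4.0000, 2.5000)

circle eqns → linear via eq_j − eq_1; set q_j = A_j·A_j − L_j²
q_1 = 9.0000+36.0000−13.2500 = 31.7500
-6.0000·x + 0.0000·y = q_1−q_2 = -24.0000
-6.0000·x + 6.0000·y = q_1−q_3 = -9.0000
-6.0000·x + 12.0000·y = q_1−q_4 = 6.0000
solve first two rows → x=4.0000, y=2.5000
check cable 4: ‖A_4−P‖² = 10.2500 ≈ L_4² = 10.2500 ✓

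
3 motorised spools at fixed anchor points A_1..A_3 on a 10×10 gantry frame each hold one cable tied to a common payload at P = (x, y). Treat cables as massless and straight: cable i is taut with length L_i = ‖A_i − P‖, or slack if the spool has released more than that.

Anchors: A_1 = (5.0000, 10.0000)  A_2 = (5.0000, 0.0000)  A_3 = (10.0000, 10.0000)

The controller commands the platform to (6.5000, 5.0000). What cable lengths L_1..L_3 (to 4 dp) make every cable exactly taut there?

(5.2202, 5.2202, 6.1033)

L_1 = √((5.0000−6.5000)² + (10.0000−5.0000)²) = 5.2202
L_2 = √((5.0000−6.5000)² + (0.0000−5.0000)²) = 5.2202
L_3 = √((10.0000−6.5000)² + (10.0000−5.0000)²) = 6.1033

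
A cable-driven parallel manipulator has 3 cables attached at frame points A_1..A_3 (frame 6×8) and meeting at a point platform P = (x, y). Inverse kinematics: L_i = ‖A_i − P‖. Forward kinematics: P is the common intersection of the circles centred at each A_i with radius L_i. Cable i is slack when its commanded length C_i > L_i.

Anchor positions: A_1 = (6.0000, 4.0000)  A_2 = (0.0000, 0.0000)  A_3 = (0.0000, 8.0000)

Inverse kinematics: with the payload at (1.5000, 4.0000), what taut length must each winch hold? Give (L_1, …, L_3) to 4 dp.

L_1 = √((6.0000−1.5000)² + (4.0000−4.0000)²) = 4.5000
L_2 = √((0.0000−1.5000)² + (0.0000−4.0000)²) = 4.2720
L_3 = √((0.0000−1.5000)² + (8.0000−4.0000)²) = 4.2720

(4.5000, 4.2720, 4.2720)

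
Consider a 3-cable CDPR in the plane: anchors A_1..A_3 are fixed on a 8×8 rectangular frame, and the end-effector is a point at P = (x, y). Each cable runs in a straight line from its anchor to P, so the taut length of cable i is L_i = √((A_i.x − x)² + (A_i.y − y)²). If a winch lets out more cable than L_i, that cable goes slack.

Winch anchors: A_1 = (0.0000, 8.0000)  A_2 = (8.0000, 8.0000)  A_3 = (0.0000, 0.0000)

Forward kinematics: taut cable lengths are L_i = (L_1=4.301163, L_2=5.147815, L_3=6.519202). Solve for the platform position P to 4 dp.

(3.5000, 5.5000)

each cable: (A_i−P)·(A_i−P) = L_i²; let q_i = ‖A_i‖²−L_i²
q_1 = 0.0000+64.0000−18.5000 = 45.5000
row 1: -16.0000x + 0.0000y = -56.0000  (q_2=101.5000)
row 2: 0.0000x + 16.0000y = 88.0000  (q_3=-42.5000)
Cramer on rows 1–2 → x = 3.5000, y = 5.5000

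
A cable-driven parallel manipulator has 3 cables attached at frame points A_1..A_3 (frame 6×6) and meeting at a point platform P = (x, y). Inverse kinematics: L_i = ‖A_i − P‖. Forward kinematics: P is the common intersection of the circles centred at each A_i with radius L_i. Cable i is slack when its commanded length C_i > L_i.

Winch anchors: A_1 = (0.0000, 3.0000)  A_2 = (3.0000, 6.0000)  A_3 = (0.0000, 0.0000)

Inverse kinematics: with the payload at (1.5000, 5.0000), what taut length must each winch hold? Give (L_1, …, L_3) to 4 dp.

L_1 = √((0.0000−1.5000)² + (3.0000−5.0000)²) = 2.5000
L_2 = √((3.0000−1.5000)² + (6.0000−5.0000)²) = 1.8028
L_3 = √((0.0000−1.5000)² + (0.0000−5.0000)²) = 5.2202

(2.5000, 1.8028, 5.2202)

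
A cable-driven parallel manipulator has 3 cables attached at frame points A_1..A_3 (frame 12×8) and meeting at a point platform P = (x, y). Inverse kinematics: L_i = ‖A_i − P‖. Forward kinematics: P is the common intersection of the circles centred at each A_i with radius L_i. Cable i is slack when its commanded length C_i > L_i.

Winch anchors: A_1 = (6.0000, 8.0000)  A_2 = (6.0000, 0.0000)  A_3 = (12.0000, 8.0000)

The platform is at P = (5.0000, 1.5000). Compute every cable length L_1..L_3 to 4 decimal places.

(6.5765, 1.8028, 9.5525)

cable 1: Δx=1.0000, Δy=6.5000; L_1 = √(Δx²+Δy²) = 6.5765
cable 2: Δx=1.0000, Δy=-1.5000; L_2 = √(Δx²+Δy²) = 1.8028
cable 3: Δx=7.0000, Δy=6.5000; L_3 = √(Δx²+Δy²) = 9.5525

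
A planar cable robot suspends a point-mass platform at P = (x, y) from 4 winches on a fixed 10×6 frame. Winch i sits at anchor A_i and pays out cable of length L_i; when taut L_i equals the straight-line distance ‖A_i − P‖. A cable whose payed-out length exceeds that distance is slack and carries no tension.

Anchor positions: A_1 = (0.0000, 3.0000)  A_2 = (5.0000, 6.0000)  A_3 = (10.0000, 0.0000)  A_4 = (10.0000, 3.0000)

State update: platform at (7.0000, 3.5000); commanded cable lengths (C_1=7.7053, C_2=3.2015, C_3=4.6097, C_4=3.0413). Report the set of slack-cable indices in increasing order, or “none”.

1

cable 1: L_1 = ‖A_1−P‖ = 7.0178;  C_1 = 7.7053 → slack
cable 2: L_2 = ‖A_2−P‖ = 3.2016;  C_2 = 3.2015 → taut
cable 3: L_3 = ‖A_3−P‖ = 4.6098;  C_3 = 4.6097 → taut
cable 4: L_4 = ‖A_4−P‖ = 3.0414;  C_4 = 3.0413 → taut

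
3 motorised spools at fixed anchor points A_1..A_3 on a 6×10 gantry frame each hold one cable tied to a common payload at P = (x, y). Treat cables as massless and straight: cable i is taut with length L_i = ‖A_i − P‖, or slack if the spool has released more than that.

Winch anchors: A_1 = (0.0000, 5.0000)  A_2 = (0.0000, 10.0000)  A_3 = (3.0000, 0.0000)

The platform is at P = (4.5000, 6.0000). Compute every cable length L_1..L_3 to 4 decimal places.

L_1 = √((0.0000−4.5000)² + (5.0000−6.0000)²) = 4.6098
L_2 = √((0.0000−4.5000)² + (10.0000−6.0000)²) = 6.0208
L_3 = √((3.0000−4.5000)² + (0.0000−6.0000)²) = 6.1847

(4.6098, 6.0208, 6.1847)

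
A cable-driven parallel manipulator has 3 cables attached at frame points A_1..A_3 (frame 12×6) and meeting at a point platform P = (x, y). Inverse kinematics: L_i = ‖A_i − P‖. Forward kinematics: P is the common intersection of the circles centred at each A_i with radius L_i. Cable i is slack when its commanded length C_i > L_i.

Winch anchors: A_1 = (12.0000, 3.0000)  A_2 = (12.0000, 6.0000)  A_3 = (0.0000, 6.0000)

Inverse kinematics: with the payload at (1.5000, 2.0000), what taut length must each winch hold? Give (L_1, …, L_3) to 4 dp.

(10.5475, 11.2361, 4.2720)

L_1: Δ = A_1−P = (10.5000, 1.0000) → ‖Δ‖ = √111.2500 = 10.5475
L_2: Δ = A_2−P = (10.5000, 4.0000) → ‖Δ‖ = √126.2500 = 11.2361
L_3: Δ = A_3−P = (-1.5000, 4.0000) → ‖Δ‖ = √18.2500 = 4.2720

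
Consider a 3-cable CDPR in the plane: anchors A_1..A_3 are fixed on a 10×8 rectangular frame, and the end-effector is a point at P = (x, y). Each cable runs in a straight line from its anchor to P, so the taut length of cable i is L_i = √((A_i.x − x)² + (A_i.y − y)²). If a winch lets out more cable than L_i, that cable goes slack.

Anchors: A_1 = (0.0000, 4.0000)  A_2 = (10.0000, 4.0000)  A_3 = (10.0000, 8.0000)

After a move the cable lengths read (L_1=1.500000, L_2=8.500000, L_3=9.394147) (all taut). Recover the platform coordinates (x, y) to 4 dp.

circle eqns → linear via eq_j − eq_1; set q_j = A_j·A_j − L_j²
q_1 = 0.0000+16.0000−2.2500 = 13.7500
-20.0000·x + 0.0000·y = q_1−q_2 = -30.0000
-20.0000·x − 8.0000·y = q_1−q_3 = -62.0000
solve first two rows → x=1.5000, y=4.0000

(1.5000, 4.0000)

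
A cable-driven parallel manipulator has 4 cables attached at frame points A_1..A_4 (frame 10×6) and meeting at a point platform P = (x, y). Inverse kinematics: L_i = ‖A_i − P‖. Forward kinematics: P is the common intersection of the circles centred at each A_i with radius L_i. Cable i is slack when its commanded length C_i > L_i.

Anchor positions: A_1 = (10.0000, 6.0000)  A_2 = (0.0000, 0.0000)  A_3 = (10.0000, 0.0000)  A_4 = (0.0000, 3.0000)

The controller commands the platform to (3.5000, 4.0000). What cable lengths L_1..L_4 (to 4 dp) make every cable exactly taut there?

(6.8007, 5.3151, 7.6322, 3.6401)

L_1: Δ = A_1−P = (6.5000, 2.0000) → ‖Δ‖ = √46.2500 = 6.8007
L_2: Δ = A_2−P = (-3.5000, -4.0000) → ‖Δ‖ = √28.2500 = 5.3151
L_3: Δ = A_3−P = (6.5000, -4.0000) → ‖Δ‖ = √58.2500 = 7.6322
L_4: Δ = A_4−P = (-3.5000, -1.0000) → ‖Δ‖ = √13.2500 = 3.6401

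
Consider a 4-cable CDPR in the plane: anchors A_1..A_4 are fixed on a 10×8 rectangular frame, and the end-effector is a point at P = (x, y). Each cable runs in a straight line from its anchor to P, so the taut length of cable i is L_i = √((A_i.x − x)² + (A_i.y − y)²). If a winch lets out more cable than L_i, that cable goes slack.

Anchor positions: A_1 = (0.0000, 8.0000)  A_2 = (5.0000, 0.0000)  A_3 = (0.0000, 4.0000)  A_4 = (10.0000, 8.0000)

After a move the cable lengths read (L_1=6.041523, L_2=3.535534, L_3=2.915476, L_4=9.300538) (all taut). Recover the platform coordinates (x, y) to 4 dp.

each cable: (A_i−P)·(A_i−P) = L_i²; let k_i = ‖A_i‖²−L_i²
k_1 = 0.0000+64.0000−36.5000 = 27.5000
row 1: -10.0000x + 16.0000y = 15.0000  (k_2=12.5000)
row 2: 0.0000x + 8.0000y = 20.0000  (k_3=7.5000)
row 3: -20.0000x + 0.0000y = -50.0000  (k_4=77.5000)
Cramer on rows 1–2 → x = 2.5000, y = 2.5000
check cable 4: ‖A_4−P‖² = 86.5000 ≈ L_4² = 86.5000 ✓

(2.5000, 2.5000)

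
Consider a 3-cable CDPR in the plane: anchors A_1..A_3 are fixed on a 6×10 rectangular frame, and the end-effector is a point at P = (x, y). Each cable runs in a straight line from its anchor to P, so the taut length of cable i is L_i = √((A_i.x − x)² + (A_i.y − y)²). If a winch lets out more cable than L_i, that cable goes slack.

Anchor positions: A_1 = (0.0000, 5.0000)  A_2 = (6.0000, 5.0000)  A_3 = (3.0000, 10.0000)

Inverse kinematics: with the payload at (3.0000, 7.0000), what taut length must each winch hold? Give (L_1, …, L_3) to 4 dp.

(3.6056, 3.6056, 3.0000)

cable 1: Δx=-3.0000, Δy=-2.0000; L_1 = √(Δx²+Δy²) = 3.6056
cable 2: Δx=3.0000, Δy=-2.0000; L_2 = √(Δx²+Δy²) = 3.6056
cable 3: Δx=0.0000, Δy=3.0000; L_3 = √(Δx²+Δy²) = 3.0000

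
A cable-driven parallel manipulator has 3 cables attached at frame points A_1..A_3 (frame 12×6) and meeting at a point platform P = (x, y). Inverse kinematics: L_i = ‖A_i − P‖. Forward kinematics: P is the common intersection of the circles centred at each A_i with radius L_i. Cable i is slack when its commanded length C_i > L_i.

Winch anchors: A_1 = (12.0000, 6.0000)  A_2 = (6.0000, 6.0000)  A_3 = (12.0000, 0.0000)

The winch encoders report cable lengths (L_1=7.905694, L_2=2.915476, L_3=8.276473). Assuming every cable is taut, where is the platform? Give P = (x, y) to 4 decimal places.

(4.5000, 3.5000)

circle eqns → linear via eq_j − eq_1; set q_j = A_j·A_j − L_j²
q_1 = 144.0000+36.0000−62.5000 = 117.5000
12.0000·x + 0.0000·y = q_1−q_2 = 54.0000
0.0000·x + 12.0000·y = q_1−q_3 = 42.0000
solve first two rows → x=4.5000, y=3.5000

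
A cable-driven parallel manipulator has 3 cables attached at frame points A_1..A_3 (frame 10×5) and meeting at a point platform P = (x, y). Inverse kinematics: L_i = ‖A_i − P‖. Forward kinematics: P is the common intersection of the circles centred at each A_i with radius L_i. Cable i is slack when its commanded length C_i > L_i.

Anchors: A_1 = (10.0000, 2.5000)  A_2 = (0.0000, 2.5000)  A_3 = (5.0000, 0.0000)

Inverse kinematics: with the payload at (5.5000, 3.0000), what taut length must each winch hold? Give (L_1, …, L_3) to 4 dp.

L_1 = √((10.0000−5.5000)² + (2.5000−3.0000)²) = 4.5277
L_2 = √((0.0000−5.5000)² + (2.5000−3.0000)²) = 5.5227
L_3 = √((5.0000−5.5000)² + (0.0000−3.0000)²) = 3.0414

(4.5277, 5.5227, 3.0414)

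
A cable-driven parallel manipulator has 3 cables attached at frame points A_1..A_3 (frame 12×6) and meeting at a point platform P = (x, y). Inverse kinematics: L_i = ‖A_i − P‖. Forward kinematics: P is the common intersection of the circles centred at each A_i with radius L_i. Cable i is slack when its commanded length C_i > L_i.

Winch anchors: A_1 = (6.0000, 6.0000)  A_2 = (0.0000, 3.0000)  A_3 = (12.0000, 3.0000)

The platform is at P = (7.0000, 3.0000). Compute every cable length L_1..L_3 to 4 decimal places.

(3.1623, 7.0000, 5.0000)

L_1: Δ = A_1−P = (-1.0000, 3.0000) → ‖Δ‖ = √10.0000 = 3.1623
L_2: Δ = A_2−P = (-7.0000, 0.0000) → ‖Δ‖ = √49.0000 = 7.0000
L_3: Δ = A_3−P = (5.0000, 0.0000) → ‖Δ‖ = √25.0000 = 5.0000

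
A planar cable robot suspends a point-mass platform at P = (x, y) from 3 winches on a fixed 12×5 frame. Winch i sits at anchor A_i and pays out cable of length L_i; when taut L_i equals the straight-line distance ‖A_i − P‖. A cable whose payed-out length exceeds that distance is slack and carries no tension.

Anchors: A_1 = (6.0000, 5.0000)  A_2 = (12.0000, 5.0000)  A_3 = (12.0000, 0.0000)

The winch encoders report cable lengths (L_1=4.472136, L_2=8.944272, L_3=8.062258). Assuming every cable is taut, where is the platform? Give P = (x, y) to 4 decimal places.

each cable: (A_i−P)·(A_i−P) = L_i²; let q_i = ‖A_i‖²−L_i²
q_1 = 36.0000+25.0000−20.0000 = 41.0000
row 1: -12.0000x + 0.0000y = -48.0000  (q_2=89.0000)
row 2: -12.0000x + 10.0000y = -38.0000  (q_3=79.0000)
Cramer on rows 1–2 → x = 4.0000, y = 1.0000

(4.0000, 1.0000)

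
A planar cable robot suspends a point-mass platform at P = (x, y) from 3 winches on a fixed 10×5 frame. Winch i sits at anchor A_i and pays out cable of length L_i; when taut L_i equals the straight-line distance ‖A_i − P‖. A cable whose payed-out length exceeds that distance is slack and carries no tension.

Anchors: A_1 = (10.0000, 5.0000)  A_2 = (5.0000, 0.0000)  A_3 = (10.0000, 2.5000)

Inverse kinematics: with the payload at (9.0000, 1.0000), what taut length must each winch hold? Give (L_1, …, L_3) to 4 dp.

(4.1231, 4.1231, 1.8028)

cable 1: Δx=1.0000, Δy=4.0000; L_1 = √(Δx²+Δy²) = 4.1231
cable 2: Δx=-4.0000, Δy=-1.0000; L_2 = √(Δx²+Δy²) = 4.1231
cable 3: Δx=1.0000, Δy=1.5000; L_3 = √(Δx²+Δy²) = 1.8028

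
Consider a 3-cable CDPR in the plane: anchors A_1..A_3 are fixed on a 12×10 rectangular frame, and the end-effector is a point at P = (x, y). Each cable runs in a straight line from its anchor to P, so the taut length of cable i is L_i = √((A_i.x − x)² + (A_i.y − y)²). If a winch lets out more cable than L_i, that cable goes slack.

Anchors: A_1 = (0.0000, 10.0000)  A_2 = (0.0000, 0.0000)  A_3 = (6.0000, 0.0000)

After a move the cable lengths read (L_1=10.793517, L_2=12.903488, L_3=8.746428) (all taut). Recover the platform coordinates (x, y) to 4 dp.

each cable: (A_i−P)·(A_i−P) = L_i²; let k_i = ‖A_i‖²−L_i²
k_1 = 0.0000+100.0000−116.5000 = -16.5000
row 1: 0.0000x + 20.0000y = 150.0000  (k_2=-166.5000)
row 2: -12.0000x + 20.0000y = 24.0000  (k_3=-40.5000)
Cramer on rows 1–2 → x = 10.5000, y = 7.5000

(10.5000, 7.5000)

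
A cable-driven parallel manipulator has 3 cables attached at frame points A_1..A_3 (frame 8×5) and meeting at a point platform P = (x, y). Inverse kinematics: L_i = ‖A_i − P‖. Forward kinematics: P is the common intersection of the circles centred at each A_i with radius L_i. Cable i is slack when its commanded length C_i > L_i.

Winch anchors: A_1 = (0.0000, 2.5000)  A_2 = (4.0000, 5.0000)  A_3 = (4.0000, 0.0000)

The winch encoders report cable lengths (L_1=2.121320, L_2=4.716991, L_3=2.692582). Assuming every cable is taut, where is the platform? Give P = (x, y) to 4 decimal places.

(1.5000, 1.0000)

each cable: (A_i−P)·(A_i−P) = L_i²; let k_i = ‖A_i‖²−L_i²
k_1 = 0.0000+6.2500−4.5000 = 1.7500
row 1: -8.0000x − 5.0000y = -17.0000  (k_2=18.7500)
row 2: -8.0000x + 5.0000y = -7.0000  (k_3=8.7500)
Cramer on rows 1–2 → x = 1.5000, y = 1.0000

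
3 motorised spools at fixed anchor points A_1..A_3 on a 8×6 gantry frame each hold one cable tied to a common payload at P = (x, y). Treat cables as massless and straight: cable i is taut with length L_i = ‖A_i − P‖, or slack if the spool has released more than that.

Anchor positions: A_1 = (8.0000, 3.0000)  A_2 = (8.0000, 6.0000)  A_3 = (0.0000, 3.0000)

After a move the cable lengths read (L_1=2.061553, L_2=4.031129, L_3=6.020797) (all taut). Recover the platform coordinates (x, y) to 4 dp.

(6.0000, 2.5000)

each cable: (A_i−P)·(A_i−P) = L_i²; let c_i = ‖A_i‖²−L_i²
c_1 = 64.0000+9.0000−4.2500 = 68.7500
row 1: 0.0000x − 6.0000y = -15.0000  (c_2=83.7500)
row 2: 16.0000x + 0.0000y = 96.0000  (c_3=-27.2500)
Cramer on rows 1–2 → x = 6.0000, y = 2.5000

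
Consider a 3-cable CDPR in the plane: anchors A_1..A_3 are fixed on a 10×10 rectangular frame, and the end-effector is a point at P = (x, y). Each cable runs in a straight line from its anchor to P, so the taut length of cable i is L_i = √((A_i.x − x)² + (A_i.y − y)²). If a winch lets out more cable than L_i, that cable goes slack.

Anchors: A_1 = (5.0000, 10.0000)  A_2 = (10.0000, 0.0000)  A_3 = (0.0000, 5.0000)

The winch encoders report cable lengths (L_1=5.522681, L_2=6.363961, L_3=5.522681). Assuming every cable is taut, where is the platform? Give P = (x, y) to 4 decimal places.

(5.5000, 4.5000)

circle eqns → linear via eq_j − eq_1; set k_j = A_j·A_j − L_j²
k_1 = 25.0000+100.0000−30.5000 = 94.5000
-10.0000·x + 20.0000·y = k_1−k_2 = 35.0000
10.0000·x + 10.0000·y = k_1−k_3 = 100.0000
solve first two rows → x=5.5000, y=4.5000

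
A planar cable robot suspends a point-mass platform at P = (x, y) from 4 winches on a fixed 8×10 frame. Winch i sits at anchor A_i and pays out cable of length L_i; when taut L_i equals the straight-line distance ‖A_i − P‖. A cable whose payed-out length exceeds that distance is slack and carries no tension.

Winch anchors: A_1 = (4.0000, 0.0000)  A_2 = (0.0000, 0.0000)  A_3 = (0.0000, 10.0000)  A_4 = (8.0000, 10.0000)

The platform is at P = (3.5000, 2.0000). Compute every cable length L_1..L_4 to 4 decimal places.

L_1 = √((4.0000−3.5000)² + (0.0000−2.0000)²) = 2.0616
L_2 = √((0.0000−3.5000)² + (0.0000−2.0000)²) = 4.0311
L_3 = √((0.0000−3.5000)² + (10.0000−2.0000)²) = 8.7321
L_4 = √((8.0000−3.5000)² + (10.0000−2.0000)²) = 9.1788

(2.0616, 4.0311, 8.7321, 9.1788)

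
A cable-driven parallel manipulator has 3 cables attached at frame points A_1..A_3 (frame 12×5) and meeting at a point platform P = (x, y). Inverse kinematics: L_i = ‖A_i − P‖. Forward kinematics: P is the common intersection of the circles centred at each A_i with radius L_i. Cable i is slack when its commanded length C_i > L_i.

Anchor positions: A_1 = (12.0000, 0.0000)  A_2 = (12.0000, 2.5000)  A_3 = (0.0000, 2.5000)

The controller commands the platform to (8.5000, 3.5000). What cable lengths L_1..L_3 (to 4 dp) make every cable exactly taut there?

L_1 = √((12.0000−8.5000)² + (0.0000−3.5000)²) = 4.9497
L_2 = √((12.0000−8.5000)² + (2.5000−3.5000)²) = 3.6401
L_3 = √((0.0000−8.5000)² + (2.5000−3.5000)²) = 8.5586

(4.9497, 3.6401, 8.5586)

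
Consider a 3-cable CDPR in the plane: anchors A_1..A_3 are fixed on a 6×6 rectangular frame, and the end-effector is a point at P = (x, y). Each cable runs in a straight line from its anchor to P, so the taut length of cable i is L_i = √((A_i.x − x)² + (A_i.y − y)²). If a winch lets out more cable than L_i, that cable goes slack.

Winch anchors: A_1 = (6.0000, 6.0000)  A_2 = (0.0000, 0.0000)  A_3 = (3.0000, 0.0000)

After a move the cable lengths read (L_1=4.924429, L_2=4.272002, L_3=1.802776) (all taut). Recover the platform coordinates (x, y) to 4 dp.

each cable: (A_i−P)·(A_i−P) = L_i²; let q_i = ‖A_i‖²−L_i²
q_1 = 36.0000+36.0000−24.2500 = 47.7500
row 1: 12.0000x + 12.0000y = 66.0000  (q_2=-18.2500)
row 2: 6.0000x + 12.0000y = 42.0000  (q_3=5.7500)
Cramer on rows 1–2 → x = 4.0000, y = 1.5000

(4.0000, 1.5000)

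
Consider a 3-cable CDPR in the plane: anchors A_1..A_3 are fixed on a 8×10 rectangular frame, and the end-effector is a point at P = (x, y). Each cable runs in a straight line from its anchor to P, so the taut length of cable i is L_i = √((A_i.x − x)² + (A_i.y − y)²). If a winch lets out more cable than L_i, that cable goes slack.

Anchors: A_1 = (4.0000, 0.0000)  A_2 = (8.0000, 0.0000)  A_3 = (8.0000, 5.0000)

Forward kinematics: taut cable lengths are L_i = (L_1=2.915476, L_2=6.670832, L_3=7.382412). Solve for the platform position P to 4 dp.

(1.5000, 1.5000)

each cable: (A_i−P)·(A_i−P) = L_i²; let k_i = ‖A_i‖²−L_i²
k_1 = 16.0000+0.0000−8.5000 = 7.5000
row 1: -8.0000x + 0.0000y = -12.0000  (k_2=19.5000)
row 2: -8.0000x − 10.0000y = -27.0000  (k_3=34.5000)
Cramer on rows 1–2 → x = 1.5000, y = 1.5000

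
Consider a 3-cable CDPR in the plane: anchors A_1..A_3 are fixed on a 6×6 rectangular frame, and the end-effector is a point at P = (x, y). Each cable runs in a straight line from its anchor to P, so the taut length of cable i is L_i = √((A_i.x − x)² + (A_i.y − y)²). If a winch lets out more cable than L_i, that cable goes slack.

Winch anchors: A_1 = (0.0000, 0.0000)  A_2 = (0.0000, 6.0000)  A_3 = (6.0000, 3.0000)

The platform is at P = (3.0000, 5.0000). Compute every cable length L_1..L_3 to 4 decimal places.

cable 1: Δx=-3.0000, Δy=-5.0000; L_1 = √(Δx²+Δy²) = 5.8310
cable 2: Δx=-3.0000, Δy=1.0000; L_2 = √(Δx²+Δy²) = 3.1623
cable 3: Δx=3.0000, Δy=-2.0000; L_3 = √(Δx²+Δy²) = 3.6056

(5.8310, 3.1623, 3.6056)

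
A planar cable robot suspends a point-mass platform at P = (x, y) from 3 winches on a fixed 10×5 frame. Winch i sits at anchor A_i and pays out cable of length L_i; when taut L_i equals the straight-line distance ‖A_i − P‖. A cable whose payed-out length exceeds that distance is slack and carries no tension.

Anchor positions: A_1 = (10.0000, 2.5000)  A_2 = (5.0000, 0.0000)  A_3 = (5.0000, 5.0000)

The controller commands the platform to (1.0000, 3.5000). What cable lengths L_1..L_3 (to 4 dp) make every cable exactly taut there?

(9.0554, 5.3151, 4.2720)

cable 1: Δx=9.0000, Δy=-1.0000; L_1 = √(Δx²+Δy²) = 9.0554
cable 2: Δx=4.0000, Δy=-3.5000; L_2 = √(Δx²+Δy²) = 5.3151
cable 3: Δx=4.0000, Δy=1.5000; L_3 = √(Δx²+Δy²) = 4.2720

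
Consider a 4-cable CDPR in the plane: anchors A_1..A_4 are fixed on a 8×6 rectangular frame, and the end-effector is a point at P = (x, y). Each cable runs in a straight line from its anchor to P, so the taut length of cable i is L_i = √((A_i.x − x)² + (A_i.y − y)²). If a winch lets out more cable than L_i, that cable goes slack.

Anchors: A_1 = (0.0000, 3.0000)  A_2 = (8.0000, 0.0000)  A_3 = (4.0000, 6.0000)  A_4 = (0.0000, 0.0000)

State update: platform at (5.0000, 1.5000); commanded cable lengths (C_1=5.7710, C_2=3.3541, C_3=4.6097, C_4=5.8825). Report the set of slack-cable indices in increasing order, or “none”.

cable 1: L_1 = ‖A_1−P‖ = 5.2202;  C_1 = 5.7710 → slack
cable 2: L_2 = ‖A_2−P‖ = 3.3541;  C_2 = 3.3541 → taut
cable 3: L_3 = ‖A_3−P‖ = 4.6098;  C_3 = 4.6097 → taut
cable 4: L_4 = ‖A_4−P‖ = 5.2202;  C_4 = 5.8825 → slack

1, 4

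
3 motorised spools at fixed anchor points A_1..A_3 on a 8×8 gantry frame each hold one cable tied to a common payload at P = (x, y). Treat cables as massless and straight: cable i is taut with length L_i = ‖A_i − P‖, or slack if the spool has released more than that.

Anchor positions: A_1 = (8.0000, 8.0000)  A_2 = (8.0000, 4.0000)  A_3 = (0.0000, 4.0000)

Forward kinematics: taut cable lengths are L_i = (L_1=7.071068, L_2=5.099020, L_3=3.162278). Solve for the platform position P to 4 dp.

expand ‖A_i−P‖²=L_i² and subtract eq 1 (q_i ≔ ‖A_i‖²−L_i²)
q_1 = 64.0000+64.0000−50.0000 = 78.0000
eq1−eq2 → [0.0000  8.0000]·P = 24.0000
eq1−eq3 → [16.0000  8.0000]·P = 72.0000
2×2 solve → P = (3.0000, 3.0000)

(3.0000, 3.0000)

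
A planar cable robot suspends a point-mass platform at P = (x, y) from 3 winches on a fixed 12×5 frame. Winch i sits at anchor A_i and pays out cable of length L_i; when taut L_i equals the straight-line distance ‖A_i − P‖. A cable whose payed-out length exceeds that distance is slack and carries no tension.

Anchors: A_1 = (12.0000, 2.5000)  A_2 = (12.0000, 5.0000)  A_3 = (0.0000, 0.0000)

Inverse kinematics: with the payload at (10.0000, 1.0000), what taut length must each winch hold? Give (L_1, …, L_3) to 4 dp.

cable 1: Δx=2.0000, Δy=1.5000; L_1 = √(Δx²+Δy²) = 2.5000
cable 2: Δx=2.0000, Δy=4.0000; L_2 = √(Δx²+Δy²) = 4.4721
cable 3: Δx=-10.0000, Δy=-1.0000; L_3 = √(Δx²+Δy²) = 10.0499

(2.5000, 4.4721, 10.0499)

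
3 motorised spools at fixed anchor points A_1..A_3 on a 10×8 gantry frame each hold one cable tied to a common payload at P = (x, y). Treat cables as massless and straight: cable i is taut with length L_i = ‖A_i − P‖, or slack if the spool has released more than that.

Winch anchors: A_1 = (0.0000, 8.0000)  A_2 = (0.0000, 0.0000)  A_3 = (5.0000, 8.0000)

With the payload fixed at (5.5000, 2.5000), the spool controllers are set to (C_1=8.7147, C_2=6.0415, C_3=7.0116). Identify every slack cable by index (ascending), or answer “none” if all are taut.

1, 3

i=1: geometric 7.7782 vs commanded 8.7147 ⇒ slack
i=2: geometric 6.0415 vs commanded 6.0415 ⇒ taut
i=3: geometric 5.5227 vs commanded 7.0116 ⇒ slack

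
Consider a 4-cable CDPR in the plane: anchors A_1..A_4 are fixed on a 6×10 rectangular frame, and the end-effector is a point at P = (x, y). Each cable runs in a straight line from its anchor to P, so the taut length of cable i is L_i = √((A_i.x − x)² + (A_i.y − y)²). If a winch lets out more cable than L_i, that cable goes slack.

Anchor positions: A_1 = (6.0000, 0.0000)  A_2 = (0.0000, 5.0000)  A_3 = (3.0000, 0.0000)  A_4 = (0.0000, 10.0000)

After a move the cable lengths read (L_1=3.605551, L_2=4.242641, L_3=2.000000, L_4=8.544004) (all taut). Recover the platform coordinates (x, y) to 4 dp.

each cable: (A_i−P)·(A_i−P) = L_i²; let c_i = ‖A_i‖²−L_i²
c_1 = 36.0000+0.0000−13.0000 = 23.0000
row 1: 12.0000x − 10.0000y = 16.0000  (c_2=7.0000)
row 2: 6.0000x + 0.0000y = 18.0000  (c_3=5.0000)
row 3: 12.0000x − 20.0000y = -4.0000  (c_4=27.0000)
Cramer on rows 1–2 → x = 3.0000, y = 2.0000
check cable 4: ‖A_4−P‖² = 73.0000 ≈ L_4² = 73.0000 ✓

(3.0000, 2.0000)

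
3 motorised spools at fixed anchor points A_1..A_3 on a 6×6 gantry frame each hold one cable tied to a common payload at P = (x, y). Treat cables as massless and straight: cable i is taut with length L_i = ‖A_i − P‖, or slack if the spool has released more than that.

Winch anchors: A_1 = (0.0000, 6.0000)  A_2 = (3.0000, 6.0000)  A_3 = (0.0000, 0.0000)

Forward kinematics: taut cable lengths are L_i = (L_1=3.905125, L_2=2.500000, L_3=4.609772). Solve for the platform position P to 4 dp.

each cable: (A_i−P)·(A_i−P) = L_i²; let k_i = ‖A_i‖²−L_i²
k_1 = 0.0000+36.0000−15.2500 = 20.7500
row 1: -6.0000x + 0.0000y = -18.0000  (k_2=38.7500)
row 2: 0.0000x + 12.0000y = 42.0000  (k_3=-21.2500)
Cramer on rows 1–2 → x = 3.0000, y = 3.5000

(3.0000, 3.5000)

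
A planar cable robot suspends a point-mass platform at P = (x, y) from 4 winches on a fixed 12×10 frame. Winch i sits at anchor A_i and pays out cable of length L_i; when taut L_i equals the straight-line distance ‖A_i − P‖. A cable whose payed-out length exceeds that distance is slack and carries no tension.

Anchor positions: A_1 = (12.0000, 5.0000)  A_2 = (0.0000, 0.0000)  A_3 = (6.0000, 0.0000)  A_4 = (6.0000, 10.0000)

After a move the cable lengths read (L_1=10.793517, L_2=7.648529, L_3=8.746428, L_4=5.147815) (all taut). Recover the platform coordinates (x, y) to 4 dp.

circle eqns → linear via eq_j − eq_1; set c_j = A_j·A_j − L_j²
c_1 = 144.0000+25.0000−116.5000 = 52.5000
24.0000·x + 10.0000·y = c_1−c_2 = 111.0000
12.0000·x + 10.0000·y = c_1−c_3 = 93.0000
12.0000·x − 10.0000·y = c_1−c_4 = -57.0000
solve first two rows → x=1.5000, y=7.5000
check cable 4: ‖A_4−P‖² = 26.5000 ≈ L_4² = 26.5000 ✓

(1.5000, 7.5000)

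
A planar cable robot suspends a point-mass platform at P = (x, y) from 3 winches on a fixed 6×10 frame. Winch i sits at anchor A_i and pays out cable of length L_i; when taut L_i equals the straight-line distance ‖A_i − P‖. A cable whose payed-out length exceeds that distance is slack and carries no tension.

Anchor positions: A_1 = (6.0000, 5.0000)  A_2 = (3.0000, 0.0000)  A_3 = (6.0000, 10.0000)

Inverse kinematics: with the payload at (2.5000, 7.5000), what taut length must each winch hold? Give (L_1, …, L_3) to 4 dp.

L_1: Δ = A_1−P = (3.5000, -2.5000) → ‖Δ‖ = √18.5000 = 4.3012
L_2: Δ = A_2−P = (0.5000, -7.5000) → ‖Δ‖ = √56.5000 = 7.5166
L_3: Δ = A_3−P = (3.5000, 2.5000) → ‖Δ‖ = √18.5000 = 4.3012

(4.3012, 7.5166, 4.3012)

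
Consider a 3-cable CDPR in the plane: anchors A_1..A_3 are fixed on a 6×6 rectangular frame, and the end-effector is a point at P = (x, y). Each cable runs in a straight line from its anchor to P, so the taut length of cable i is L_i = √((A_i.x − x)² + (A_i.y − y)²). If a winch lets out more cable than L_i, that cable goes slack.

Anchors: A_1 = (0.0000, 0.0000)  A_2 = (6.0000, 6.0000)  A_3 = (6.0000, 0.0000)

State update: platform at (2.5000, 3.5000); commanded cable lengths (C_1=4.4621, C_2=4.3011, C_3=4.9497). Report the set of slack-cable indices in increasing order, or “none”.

cable 1: L_1 = ‖A_1−P‖ = 4.3012;  C_1 = 4.4621 → slack
cable 2: L_2 = ‖A_2−P‖ = 4.3012;  C_2 = 4.3011 → taut
cable 3: L_3 = ‖A_3−P‖ = 4.9497;  C_3 = 4.9497 → taut

1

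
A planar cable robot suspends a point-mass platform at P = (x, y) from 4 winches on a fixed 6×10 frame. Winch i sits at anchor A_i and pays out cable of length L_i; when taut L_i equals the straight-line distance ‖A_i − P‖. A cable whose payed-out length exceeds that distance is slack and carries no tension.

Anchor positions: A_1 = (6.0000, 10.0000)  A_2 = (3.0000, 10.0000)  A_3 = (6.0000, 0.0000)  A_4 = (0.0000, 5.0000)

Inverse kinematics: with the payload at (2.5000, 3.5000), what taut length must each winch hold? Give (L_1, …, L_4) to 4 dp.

(7.3824, 6.5192, 4.9497, 2.9155)

L_1: Δ = A_1−P = (3.5000, 6.5000) → ‖Δ‖ = √54.5000 = 7.3824
L_2: Δ = A_2−P = (0.5000, 6.5000) → ‖Δ‖ = √42.5000 = 6.5192
L_3: Δ = A_3−P = (3.5000, -3.5000) → ‖Δ‖ = √24.5000 = 4.9497
L_4: Δ = A_4−P = (-2.5000, 1.5000) → ‖Δ‖ = √8.5000 = 2.9155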